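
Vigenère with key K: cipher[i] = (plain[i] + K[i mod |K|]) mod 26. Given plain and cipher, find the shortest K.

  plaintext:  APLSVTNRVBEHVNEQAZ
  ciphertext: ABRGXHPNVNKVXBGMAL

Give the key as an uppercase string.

  i= 0: A-A =  0 → A
  i= 1: B-P = 12 → M
  i= 2: R-L =  6 → G
  i= 3: G-S = 14 → O
  i= 4: X-V =  2 → C
  i= 5: H-T = 14 → O
  i= 6: P-N =  2 → C
  i= 7: N-R = 22 → W
  i= 8: V-V =  0 → A
  i= 9: N-B = 12 → M
  i=10: K-E =  6 → G
  i=11: V-H = 14 → O
  i=12: X-V =  2 → C
  i=13: B-N = 14 → O
  i=14: G-E =  2 → C
  i=15: M-Q = 22 → W
  i=16: A-A =  0 → A
  i=17: L-Z = 12 → M
  shifts repeat with period 8: AMGOCOCW

AMGOCOCW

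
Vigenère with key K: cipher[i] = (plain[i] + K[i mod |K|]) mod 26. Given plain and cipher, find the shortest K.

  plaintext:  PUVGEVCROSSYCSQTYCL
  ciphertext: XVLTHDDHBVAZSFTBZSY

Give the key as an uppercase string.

IBQND

  i= 0: X-P =  8 → I
  i= 1: V-U =  1 → B
  i= 2: L-V = 16 → Q
  i= 3: T-G = 13 → N
  i= 4: H-E =  3 → D
  i= 5: D-V =  8 → I
  i= 6: D-C =  1 → B
  i= 7: H-R = 16 → Q
  i= 8: B-O = 13 → N
  i= 9: V-S =  3 → D
  i=10: A-S =  8 → I
  i=11: Z-Y =  1 → B
  i=12: S-C = 16 → Q
  i=13: F-S = 13 → N
  i=14: T-Q =  3 → D
  i=15: B-T =  8 → I
  i=16: Z-Y =  1 → B
  i=17: S-C = 16 → Q
  i=18: Y-L = 13 → N
  shifts repeat with period 5: IBQND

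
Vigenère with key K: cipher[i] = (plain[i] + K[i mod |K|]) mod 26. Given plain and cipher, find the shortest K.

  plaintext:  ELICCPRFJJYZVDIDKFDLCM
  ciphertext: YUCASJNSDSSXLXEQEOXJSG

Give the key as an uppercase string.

UJUYQUWN

  i= 0: Y-E = 20 → U
  i= 1: U-L =  9 → J
  i= 2: C-I = 20 → U
  i= 3: A-C = 24 → Y
  i= 4: S-C = 16 → Q
  i= 5: J-P = 20 → U
  i= 6: N-R = 22 → W
  i= 7: S-F = 13 → N
  i= 8: D-J = 20 → U
  i= 9: S-J =  9 → J
  i=10: S-Y = 20 → U
  i=11: X-Z = 24 → Y
  i=12: L-V = 16 → Q
  i=13: X-D = 20 → U
  i=14: E-I = 22 → W
  i=15: Q-D = 13 → N
  i=16: E-K = 20 → U
  i=17: O-F =  9 → J
  i=18: X-D = 20 → U
  i=19: J-L = 24 → Y
  i=20: S-C = 16 → Q
  i=21: G-M = 20 → U
  shifts repeat with period 8: UJUYQUWN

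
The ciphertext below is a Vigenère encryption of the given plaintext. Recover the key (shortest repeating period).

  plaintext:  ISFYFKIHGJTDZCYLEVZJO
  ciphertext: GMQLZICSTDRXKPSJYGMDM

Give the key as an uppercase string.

  i= 0: G-I = 24 → Y
  i= 1: M-S = 20 → U
  i= 2: Q-F = 11 → L
  i= 3: L-Y = 13 → N
  i= 4: Z-F = 20 → U
  i= 5: I-K = 24 → Y
  i= 6: C-I = 20 → U
  i= 7: S-H = 11 → L
  i= 8: T-G = 13 → N
  i= 9: D-J = 20 → U
  i=10: R-T = 24 → Y
  i=11: X-D = 20 → U
  i=12: K-Z = 11 → L
  i=13: P-C = 13 → N
  i=14: S-Y = 20 → U
  i=15: J-L = 24 → Y
  i=16: Y-E = 20 → U
  i=17: G-V = 11 → L
  i=18: M-Z = 13 → N
  i=19: D-J = 20 → U
  i=20: M-O = 24 → Y
  shifts repeat with period 5: YULNU

YULNU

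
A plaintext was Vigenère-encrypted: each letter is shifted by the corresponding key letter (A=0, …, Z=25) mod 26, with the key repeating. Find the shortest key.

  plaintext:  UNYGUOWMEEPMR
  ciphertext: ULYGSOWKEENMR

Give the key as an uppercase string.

AYA

  i= 0: U-U =  0 → A
  i= 1: L-N = 24 → Y
  i= 2: Y-Y =  0 → A
  i= 3: G-G =  0 → A
  i= 4: S-U = 24 → Y
  i= 5: O-O =  0 → A
  i= 6: W-W =  0 → A
  i= 7: K-M = 24 → Y
  i= 8: E-E =  0 → A
  i= 9: E-E =  0 → A
  i=10: N-P = 24 → Y
  i=11: M-M =  0 → A
  i=12: R-R =  0 → A
  shifts repeat with period 3: AYA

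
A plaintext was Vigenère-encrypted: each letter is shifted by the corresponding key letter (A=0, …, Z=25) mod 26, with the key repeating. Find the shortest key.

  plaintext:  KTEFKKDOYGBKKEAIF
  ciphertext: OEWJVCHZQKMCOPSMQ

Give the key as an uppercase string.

  i= 0: O-K =  4 → E
  i= 1: E-T = 11 → L
  i= 2: W-E = 18 → S
  i= 3: J-F =  4 → E
  i= 4: V-K = 11 → L
  i= 5: C-K = 18 → S
  i= 6: H-D =  4 → E
  i= 7: Z-O = 11 → L
  i= 8: Q-Y = 18 → S
  i= 9: K-G =  4 → E
  i=10: M-B = 11 → L
  i=11: C-K = 18 → S
  i=12: O-K =  4 → E
  i=13: P-E = 11 → L
  i=14: S-A = 18 → S
  i=15: M-I =  4 → E
  i=16: Q-F = 11 → L
  shifts repeat with period 3: ELS

ELS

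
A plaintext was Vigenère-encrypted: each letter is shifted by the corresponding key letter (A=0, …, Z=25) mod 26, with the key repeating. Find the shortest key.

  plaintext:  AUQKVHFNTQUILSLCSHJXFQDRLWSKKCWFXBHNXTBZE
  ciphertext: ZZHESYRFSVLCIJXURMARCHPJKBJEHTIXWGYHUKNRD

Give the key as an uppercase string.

  i= 0: Z-A = 25 → Z
  i= 1: Z-U =  5 → F
  i= 2: H-Q = 17 → R
  i= 3: E-K = 20 → U
  i= 4: S-V = 23 → X
  i= 5: Y-H = 17 → R
  i= 6: R-F = 12 → M
  i= 7: F-N = 18 → S
  i= 8: S-T = 25 → Z
  i= 9: V-Q =  5 → F
  i=10: L-U = 17 → R
  i=11: C-I = 20 → U
  i=12: I-L = 23 → X
  i=13: J-S = 17 → R
  i=14: X-L = 12 → M
  i=15: U-C = 18 → S
  i=16: R-S = 25 → Z
  i=17: M-H =  5 → F
  i=18: A-J = 17 → R
  i=19: R-X = 20 → U
  i=20: C-F = 23 → X
  i=21: H-Q = 17 → R
  i=22: P-D = 12 → M
  i=23: J-R = 18 → S
  i=24: K-L = 25 → Z
  i=25: B-W =  5 → F
  i=26: J-S = 17 → R
  i=27: E-K = 20 → U
  i=28: H-K = 23 → X
  i=29: T-C = 17 → R
  i=30: I-W = 12 → M
  i=31: X-F = 18 → S
  i=32: W-X = 25 → Z
  i=33: G-B =  5 → F
  i=34: Y-H = 17 → R
  i=35: H-N = 20 → U
  i=36: U-X = 23 → X
  i=37: K-T = 17 → R
  i=38: N-B = 12 → M
  i=39: R-Z = 18 → S
  i=40: D-E = 25 → Z
  shifts repeat with period 8: ZFRUXRMS

ZFRUXRMS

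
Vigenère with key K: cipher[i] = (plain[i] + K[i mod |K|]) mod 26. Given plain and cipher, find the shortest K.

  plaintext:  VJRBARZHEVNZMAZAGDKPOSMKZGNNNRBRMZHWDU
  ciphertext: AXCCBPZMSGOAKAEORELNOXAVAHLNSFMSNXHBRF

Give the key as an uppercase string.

FOLBBYA

  i= 0: A-V =  5 → F
  i= 1: X-J = 14 → O
  i= 2: C-R = 11 → L
  i= 3: C-B =  1 → B
  i= 4: B-A =  1 → B
  i= 5: P-R = 24 → Y
  i= 6: Z-Z =  0 → A
  i= 7: M-H =  5 → F
  i= 8: S-E = 14 → O
  i= 9: G-V = 11 → L
  i=10: O-N =  1 → B
  i=11: A-Z =  1 → B
  i=12: K-M = 24 → Y
  i=13: A-A =  0 → A
  i=14: E-Z =  5 → F
  i=15: O-A = 14 → O
  i=16: R-G = 11 → L
  i=17: E-D =  1 → B
  i=18: L-K =  1 → B
  i=19: N-P = 24 → Y
  i=20: O-O =  0 → A
  i=21: X-S =  5 → F
  i=22: A-M = 14 → O
  i=23: V-K = 11 → L
  i=24: A-Z =  1 → B
  i=25: H-G =  1 → B
  i=26: L-N = 24 → Y
  i=27: N-N =  0 → A
  i=28: S-N =  5 → F
  i=29: F-R = 14 → O
  i=30: M-B = 11 → L
  i=31: S-R =  1 → B
  i=32: N-M =  1 → B
  i=33: X-Z = 24 → Y
  i=34: H-H =  0 → A
  i=35: B-W =  5 → F
  i=36: R-D = 14 → O
  i=37: F-U = 11 → L
  shifts repeat with period 7: FOLBBYA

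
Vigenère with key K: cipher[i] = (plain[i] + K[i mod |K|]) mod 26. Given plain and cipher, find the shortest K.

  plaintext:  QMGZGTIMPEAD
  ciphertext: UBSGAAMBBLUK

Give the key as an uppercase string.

EPMHUH

  i= 0: U-Q =  4 → E
  i= 1: B-M = 15 → P
  i= 2: S-G = 12 → M
  i= 3: G-Z =  7 → H
  i= 4: A-G = 20 → U
  i= 5: A-T =  7 → H
  i= 6: M-I =  4 → E
  i= 7: B-M = 15 → P
  i= 8: B-P = 12 → M
  i= 9: L-E =  7 → H
  i=10: U-A = 20 → U
  i=11: K-D =  7 → H
  shifts repeat with period 6: EPMHUH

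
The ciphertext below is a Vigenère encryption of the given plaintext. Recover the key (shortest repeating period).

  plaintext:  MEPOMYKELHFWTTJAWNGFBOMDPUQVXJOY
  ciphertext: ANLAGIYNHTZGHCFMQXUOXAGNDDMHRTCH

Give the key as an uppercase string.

  i= 0: A-M = 14 → O
  i= 1: N-E =  9 → J
  i= 2: L-P = 22 → W
  i= 3: A-O = 12 → M
  i= 4: G-M = 20 → U
  i= 5: I-Y = 10 → K
  i= 6: Y-K = 14 → O
  i= 7: N-E =  9 → J
  i= 8: H-L = 22 → W
  i= 9: T-H = 12 → M
  i=10: Z-F = 20 → U
  i=11: G-W = 10 → K
  i=12: H-T = 14 → O
  i=13: C-T =  9 → J
  i=14: F-J = 22 → W
  i=15: M-A = 12 → M
  i=16: Q-W = 20 → U
  i=17: X-N = 10 → K
  i=18: U-G = 14 → O
  i=19: O-F =  9 → J
  i=20: X-B = 22 → W
  i=21: A-O = 12 → M
  i=22: G-M = 20 → U
  i=23: N-D = 10 → K
  i=24: D-P = 14 → O
  i=25: D-U =  9 → J
  i=26: M-Q = 22 → W
  i=27: H-V = 12 → M
  i=28: R-X = 20 → U
  i=29: T-J = 10 → K
  i=30: C-O = 14 → O
  i=31: H-Y =  9 → J
  shifts repeat with period 6: OJWMUK

OJWMUK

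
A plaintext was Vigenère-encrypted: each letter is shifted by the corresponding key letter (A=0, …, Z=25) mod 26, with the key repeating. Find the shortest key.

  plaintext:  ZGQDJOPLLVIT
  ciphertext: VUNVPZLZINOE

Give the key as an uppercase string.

WOXSGL

  i= 0: V-Z = 22 → W
  i= 1: U-G = 14 → O
  i= 2: N-Q = 23 → X
  i= 3: V-D = 18 → S
  i= 4: P-J =  6 → G
  i= 5: Z-O = 11 → L
  i= 6: L-P = 22 → W
  i= 7: Z-L = 14 → O
  i= 8: I-L = 23 → X
  i= 9: N-V = 18 → S
  i=10: O-I =  6 → G
  i=11: E-T = 11 → L
  shifts repeat with period 6: WOXSGL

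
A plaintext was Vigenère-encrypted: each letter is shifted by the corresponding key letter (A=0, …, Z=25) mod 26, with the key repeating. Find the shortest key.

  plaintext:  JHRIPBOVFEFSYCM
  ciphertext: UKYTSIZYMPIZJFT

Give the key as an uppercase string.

  i= 0: U-J = 11 → L
  i= 1: K-H =  3 → D
  i= 2: Y-R =  7 → H
  i= 3: T-I = 11 → L
  i= 4: S-P =  3 → D
  i= 5: I-B =  7 → H
  i= 6: Z-O = 11 → L
  i= 7: Y-V =  3 → D
  i= 8: M-F =  7 → H
  i= 9: P-E = 11 → L
  i=10: I-F =  3 → D
  i=11: Z-S =  7 → H
  i=12: J-Y = 11 → L
  i=13: F-C =  3 → D
  i=14: T-M =  7 → H
  shifts repeat with period 3: LDH

LDH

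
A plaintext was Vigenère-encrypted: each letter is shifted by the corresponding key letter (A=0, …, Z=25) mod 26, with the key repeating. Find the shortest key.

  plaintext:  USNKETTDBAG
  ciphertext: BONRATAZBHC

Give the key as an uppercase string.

HWA

  i= 0: B-U =  7 → H
  i= 1: O-S = 22 → W
  i= 2: N-N =  0 → A
  i= 3: R-K =  7 → H
  i= 4: A-E = 22 → W
  i= 5: T-T =  0 → A
  i= 6: A-T =  7 → H
  i= 7: Z-D = 22 → W
  i= 8: B-B =  0 → A
  i= 9: H-A =  7 → H
  i=10: C-G = 22 → W
  shifts repeat with period 3: HWA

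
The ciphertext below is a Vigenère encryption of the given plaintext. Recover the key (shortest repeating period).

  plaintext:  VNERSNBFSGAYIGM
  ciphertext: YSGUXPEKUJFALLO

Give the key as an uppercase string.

  i= 0: Y-V =  3 → D
  i= 1: S-N =  5 → F
  i= 2: G-E =  2 → C
  i= 3: U-R =  3 → D
  i= 4: X-S =  5 → F
  i= 5: P-N =  2 → C
  i= 6: E-B =  3 → D
  i= 7: K-F =  5 → F
  i= 8: U-S =  2 → C
  i= 9: J-G =  3 → D
  i=10: F-A =  5 → F
  i=11: A-Y =  2 → C
  i=12: L-I =  3 → D
  i=13: L-G =  5 → F
  i=14: O-M =  2 → C
  shifts repeat with period 3: DFC

DFC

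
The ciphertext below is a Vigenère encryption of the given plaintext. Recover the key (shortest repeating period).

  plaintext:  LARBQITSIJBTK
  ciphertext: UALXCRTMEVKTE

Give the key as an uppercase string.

JAUWM

  i= 0: U-L =  9 → J
  i= 1: A-A =  0 → A
  i= 2: L-R = 20 → U
  i= 3: X-B = 22 → W
  i= 4: C-Q = 12 → M
  i= 5: R-I =  9 → J
  i= 6: T-T =  0 → A
  i= 7: M-S = 20 → U
  i= 8: E-I = 22 → W
  i= 9: V-J = 12 → M
  i=10: K-B =  9 → J
  i=11: T-T =  0 → A
  i=12: E-K = 20 → U
  shifts repeat with period 5: JAUWM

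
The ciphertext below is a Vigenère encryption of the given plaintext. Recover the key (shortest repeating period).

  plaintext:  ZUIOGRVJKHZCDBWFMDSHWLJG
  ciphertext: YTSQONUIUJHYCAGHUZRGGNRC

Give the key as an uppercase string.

ZZKCIW

  i= 0: Y-Z = 25 → Z
  i= 1: T-U = 25 → Z
  i= 2: S-I = 10 → K
  i= 3: Q-O =  2 → C
  i= 4: O-G =  8 → I
  i= 5: N-R = 22 → W
  i= 6: U-V = 25 → Z
  i= 7: I-J = 25 → Z
  i= 8: U-K = 10 → K
  i= 9: J-H =  2 → C
  i=10: H-Z =  8 → I
  i=11: Y-C = 22 → W
  i=12: C-D = 25 → Z
  i=13: A-B = 25 → Z
  i=14: G-W = 10 → K
  i=15: H-F =  2 → C
  i=16: U-M =  8 → I
  i=17: Z-D = 22 → W
  i=18: R-S = 25 → Z
  i=19: G-H = 25 → Z
  i=20: G-W = 10 → K
  i=21: N-L =  2 → C
  i=22: R-J =  8 → I
  i=23: C-G = 22 → W
  shifts repeat with period 6: ZZKCIW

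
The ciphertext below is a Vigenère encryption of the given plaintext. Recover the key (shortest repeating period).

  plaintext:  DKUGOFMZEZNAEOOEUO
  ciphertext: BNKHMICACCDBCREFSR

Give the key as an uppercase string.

YDQB

  i= 0: B-D = 24 → Y
  i= 1: N-K =  3 → D
  i= 2: K-U = 16 → Q
  i= 3: H-G =  1 → B
  i= 4: M-O = 24 → Y
  i= 5: I-F =  3 → D
  i= 6: C-M = 16 → Q
  i= 7: A-Z =  1 → B
  i= 8: C-E = 24 → Y
  i= 9: C-Z =  3 → D
  i=10: D-N = 16 → Q
  i=11: B-A =  1 → B
  i=12: C-E = 24 → Y
  i=13: R-O =  3 → D
  i=14: E-O = 16 → Q
  i=15: F-E =  1 → B
  i=16: S-U = 24 → Y
  i=17: R-O =  3 → D
  shifts repeat with period 4: YDQB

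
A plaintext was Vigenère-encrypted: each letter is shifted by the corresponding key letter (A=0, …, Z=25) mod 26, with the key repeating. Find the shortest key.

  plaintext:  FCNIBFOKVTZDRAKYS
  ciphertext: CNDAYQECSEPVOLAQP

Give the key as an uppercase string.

  i= 0: C-F = 23 → X
  i= 1: N-C = 11 → L
  i= 2: D-N = 16 → Q
  i= 3: A-I = 18 → S
  i= 4: Y-B = 23 → X
  i= 5: Q-F = 11 → L
  i= 6: E-O = 16 → Q
  i= 7: C-K = 18 → S
  i= 8: S-V = 23 → X
  i= 9: E-T = 11 → L
  i=10: P-Z = 16 → Q
  i=11: V-D = 18 → S
  i=12: O-R = 23 → X
  i=13: L-A = 11 → L
  i=14: A-K = 16 → Q
  i=15: Q-Y = 18 → S
  i=16: P-S = 23 → X
  shifts repeat with period 4: XLQS

XLQS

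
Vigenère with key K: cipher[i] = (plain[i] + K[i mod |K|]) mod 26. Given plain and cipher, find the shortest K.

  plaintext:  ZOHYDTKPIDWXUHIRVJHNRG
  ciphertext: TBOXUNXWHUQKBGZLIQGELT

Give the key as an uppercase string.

  i= 0: T-Z = 20 → U
  i= 1: B-O = 13 → N
  i= 2: O-H =  7 → H
  i= 3: X-Y = 25 → Z
  i= 4: U-D = 17 → R
  i= 5: N-T = 20 → U
  i= 6: X-K = 13 → N
  i= 7: W-P =  7 → H
  i= 8: H-I = 25 → Z
  i= 9: U-D = 17 → R
  i=10: Q-W = 20 → U
  i=11: K-X = 13 → N
  i=12: B-U =  7 → H
  i=13: G-H = 25 → Z
  i=14: Z-I = 17 → R
  i=15: L-R = 20 → U
  i=16: I-V = 13 → N
  i=17: Q-J =  7 → H
  i=18: G-H = 25 → Z
  i=19: E-N = 17 → R
  i=20: L-R = 20 → U
  i=21: T-G = 13 → N
  shifts repeat with period 5: UNHZR

UNHZR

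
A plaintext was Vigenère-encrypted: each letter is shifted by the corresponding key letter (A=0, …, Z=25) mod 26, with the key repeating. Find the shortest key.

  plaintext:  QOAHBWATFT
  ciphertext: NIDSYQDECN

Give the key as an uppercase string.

XUDL

  i= 0: N-Q = 23 → X
  i= 1: I-O = 20 → U
  i= 2: D-A =  3 → D
  i= 3: S-H = 11 → L
  i= 4: Y-B = 23 → X
  i= 5: Q-W = 20 → U
  i= 6: D-A =  3 → D
  i= 7: E-T = 11 → L
  i= 8: C-F = 23 → X
  i= 9: N-T = 20 → U
  shifts repeat with period 4: XUDL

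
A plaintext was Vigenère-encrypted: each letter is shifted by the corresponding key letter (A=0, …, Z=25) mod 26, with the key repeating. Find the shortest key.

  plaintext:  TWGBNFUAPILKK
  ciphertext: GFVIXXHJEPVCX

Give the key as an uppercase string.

NJPHKS

  i= 0: G-T = 13 → N
  i= 1: F-W =  9 → J
  i= 2: V-G = 15 → P
  i= 3: I-B =  7 → H
  i= 4: X-N = 10 → K
  i= 5: X-F = 18 → S
  i= 6: H-U = 13 → N
  i= 7: J-A =  9 → J
  i= 8: E-P = 15 → P
  i= 9: P-I =  7 → H
  i=10: V-L = 10 → K
  i=11: C-K = 18 → S
  i=12: X-K = 13 → N
  shifts repeat with period 6: NJPHKS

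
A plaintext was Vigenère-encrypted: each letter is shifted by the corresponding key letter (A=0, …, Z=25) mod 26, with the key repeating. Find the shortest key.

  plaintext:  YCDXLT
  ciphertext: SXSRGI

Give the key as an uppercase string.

  i= 0: S-Y = 20 → U
  i= 1: X-C = 21 → V
  i= 2: S-D = 15 → P
  i= 3: R-X = 20 → U
  i= 4: G-L = 21 → V
  i= 5: I-T = 15 → P
  shifts repeat with period 3: UVP

UVP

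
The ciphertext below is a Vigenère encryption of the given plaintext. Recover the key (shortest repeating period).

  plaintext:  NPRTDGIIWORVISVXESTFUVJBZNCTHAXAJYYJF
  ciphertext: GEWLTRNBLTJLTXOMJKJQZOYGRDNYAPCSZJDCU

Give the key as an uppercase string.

  i= 0: G-N = 19 → T
  i= 1: E-P = 15 → P
  i= 2: W-R =  5 → F
  i= 3: L-T = 18 → S
  i= 4: T-D = 16 → Q
  i= 5: R-G = 11 → L
  i= 6: N-I =  5 → F
  i= 7: B-I = 19 → T
  i= 8: L-W = 15 → P
  i= 9: T-O =  5 → F
  i=10: J-R = 18 → S
  i=11: L-V = 16 → Q
  i=12: T-I = 11 → L
  i=13: X-S =  5 → F
  i=14: O-V = 19 → T
  i=15: M-X = 15 → P
  i=16: J-E =  5 → F
  i=17: K-S = 18 → S
  i=18: J-T = 16 → Q
  i=19: Q-F = 11 → L
  i=20: Z-U =  5 → F
  i=21: O-V = 19 → T
  i=22: Y-J = 15 → P
  i=23: G-B =  5 → F
  i=24: R-Z = 18 → S
  i=25: D-N = 16 → Q
  i=26: N-C = 11 → L
  i=27: Y-T =  5 → F
  i=28: A-H = 19 → T
  i=29: P-A = 15 → P
  i=30: C-X =  5 → F
  i=31: S-A = 18 → S
  i=32: Z-J = 16 → Q
  i=33: J-Y = 11 → L
  i=34: D-Y =  5 → F
  i=35: C-J = 19 → T
  i=36: U-F = 15 → P
  shifts repeat with period 7: TPFSQLF

TPFSQLF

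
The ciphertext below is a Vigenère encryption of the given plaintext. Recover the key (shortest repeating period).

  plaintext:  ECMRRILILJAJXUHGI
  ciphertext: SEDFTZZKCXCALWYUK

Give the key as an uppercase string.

OCR

  i= 0: S-E = 14 → O
  i= 1: E-C =  2 → C
  i= 2: D-M = 17 → R
  i= 3: F-R = 14 → O
  i= 4: T-R =  2 → C
  i= 5: Z-I = 17 → R
  i= 6: Z-L = 14 → O
  i= 7: K-I =  2 → C
  i= 8: C-L = 17 → R
  i= 9: X-J = 14 → O
  i=10: C-A =  2 → C
  i=11: A-J = 17 → R
  i=12: L-X = 14 → O
  i=13: W-U =  2 → C
  i=14: Y-H = 17 → R
  i=15: U-G = 14 → O
  i=16: K-I =  2 → C
  shifts repeat with period 3: OCR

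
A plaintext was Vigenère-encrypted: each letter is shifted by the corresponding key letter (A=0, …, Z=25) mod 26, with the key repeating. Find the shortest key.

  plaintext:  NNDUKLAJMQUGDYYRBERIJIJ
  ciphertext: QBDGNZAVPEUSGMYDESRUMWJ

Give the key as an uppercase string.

DOAM

  i= 0: Q-N =  3 → D
  i= 1: B-N = 14 → O
  i= 2: D-D =  0 → A
  i= 3: G-U = 12 → M
  i= 4: N-K =  3 → D
  i= 5: Z-L = 14 → O
  i= 6: A-A =  0 → A
  i= 7: V-J = 12 → M
  i= 8: P-M =  3 → D
  i= 9: E-Q = 14 → O
  i=10: U-U =  0 → A
  i=11: S-G = 12 → M
  i=12: G-D =  3 → D
  i=13: M-Y = 14 → O
  i=14: Y-Y =  0 → A
  i=15: D-R = 12 → M
  i=16: E-B =  3 → D
  i=17: S-E = 14 → O
  i=18: R-R =  0 → A
  i=19: U-I = 12 → M
  i=20: M-J =  3 → D
  i=21: W-I = 14 → O
  i=22: J-J =  0 → A
  shifts repeat with period 4: DOAM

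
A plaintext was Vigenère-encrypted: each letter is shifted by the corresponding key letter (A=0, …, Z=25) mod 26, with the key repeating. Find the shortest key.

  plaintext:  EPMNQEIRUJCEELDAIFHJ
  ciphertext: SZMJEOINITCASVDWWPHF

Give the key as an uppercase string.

OKAW

  i= 0: S-E = 14 → O
  i= 1: Z-P = 10 → K
  i= 2: M-M =  0 → A
  i= 3: J-N = 22 → W
  i= 4: E-Q = 14 → O
  i= 5: O-E = 10 → K
  i= 6: I-I =  0 → A
  i= 7: N-R = 22 → W
  i= 8: I-U = 14 → O
  i= 9: T-J = 10 → K
  i=10: C-C =  0 → A
  i=11: A-E = 22 → W
  i=12: S-E = 14 → O
  i=13: V-L = 10 → K
  i=14: D-D =  0 → A
  i=15: W-A = 22 → W
  i=16: W-I = 14 → O
  i=17: P-F = 10 → K
  i=18: H-H =  0 → A
  i=19: F-J = 22 → W
  shifts repeat with period 4: OKAW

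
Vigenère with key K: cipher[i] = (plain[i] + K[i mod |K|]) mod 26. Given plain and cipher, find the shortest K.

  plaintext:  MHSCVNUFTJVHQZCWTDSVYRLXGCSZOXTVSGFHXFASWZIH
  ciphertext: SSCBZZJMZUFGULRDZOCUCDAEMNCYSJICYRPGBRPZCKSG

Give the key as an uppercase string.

GLKZEMPH

  i= 0: S-M =  6 → G
  i= 1: S-H = 11 → L
  i= 2: C-S = 10 → K
  i= 3: B-C = 25 → Z
  i= 4: Z-V =  4 → E
  i= 5: Z-N = 12 → M
  i= 6: J-U = 15 → P
  i= 7: M-F =  7 → H
  i= 8: Z-T =  6 → G
  i= 9: U-J = 11 → L
  i=10: F-V = 10 → K
  i=11: G-H = 25 → Z
  i=12: U-Q =  4 → E
  i=13: L-Z = 12 → M
  i=14: R-C = 15 → P
  i=15: D-W =  7 → H
  i=16: Z-T =  6 → G
  i=17: O-D = 11 → L
  i=18: C-S = 10 → K
  i=19: U-V = 25 → Z
  i=20: C-Y =  4 → E
  i=21: D-R = 12 → M
  i=22: A-L = 15 → P
  i=23: E-X =  7 → H
  i=24: M-G =  6 → G
  i=25: N-C = 11 → L
  i=26: C-S = 10 → K
  i=27: Y-Z = 25 → Z
  i=28: S-O =  4 → E
  i=29: J-X = 12 → M
  i=30: I-T = 15 → P
  i=31: C-V =  7 → H
  i=32: Y-S =  6 → G
  i=33: R-G = 11 → L
  i=34: P-F = 10 → K
  i=35: G-H = 25 → Z
  i=36: B-X =  4 → E
  i=37: R-F = 12 → M
  i=38: P-A = 15 → P
  i=39: Z-S =  7 → H
  i=40: C-W =  6 → G
  i=41: K-Z = 11 → L
  i=42: S-I = 10 → K
  i=43: G-H = 25 → Z
  shifts repeat with period 8: GLKZEMPH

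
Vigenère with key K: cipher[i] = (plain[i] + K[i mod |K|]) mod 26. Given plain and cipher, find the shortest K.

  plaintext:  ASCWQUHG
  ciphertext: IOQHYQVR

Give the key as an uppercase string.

IWOL

  i= 0: I-A =  8 → I
  i= 1: O-S = 22 → W
  i= 2: Q-C = 14 → O
  i= 3: H-W = 11 → L
  i= 4: Y-Q =  8 → I
  i= 5: Q-U = 22 → W
  i= 6: V-H = 14 → O
  i= 7: R-G = 11 → L
  shifts repeat with period 4: IWOL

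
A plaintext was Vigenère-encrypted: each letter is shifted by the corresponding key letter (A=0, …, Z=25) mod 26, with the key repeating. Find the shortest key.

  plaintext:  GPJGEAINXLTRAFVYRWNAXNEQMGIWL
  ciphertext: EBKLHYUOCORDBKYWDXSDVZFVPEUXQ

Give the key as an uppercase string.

YMBFD

  i= 0: E-G = 24 → Y
  i= 1: B-P = 12 → M
  i= 2: K-J =  1 → B
  i= 3: L-G =  5 → F
  i= 4: H-E =  3 → D
  i= 5: Y-A = 24 → Y
  i= 6: U-I = 12 → M
  i= 7: O-N =  1 → B
  i= 8: C-X =  5 → F
  i= 9: O-L =  3 → D
  i=10: R-T = 24 → Y
  i=11: D-R = 12 → M
  i=12: B-A =  1 → B
  i=13: K-F =  5 → F
  i=14: Y-V =  3 → D
  i=15: W-Y = 24 → Y
  i=16: D-R = 12 → M
  i=17: X-W =  1 → B
  i=18: S-N =  5 → F
  i=19: D-A =  3 → D
  i=20: V-X = 24 → Y
  i=21: Z-N = 12 → M
  i=22: F-E =  1 → B
  i=23: V-Q =  5 → F
  i=24: P-M =  3 → D
  i=25: E-G = 24 → Y
  i=26: U-I = 12 → M
  i=27: X-W =  1 → B
  i=28: Q-L =  5 → F
  shifts repeat with period 5: YMBFD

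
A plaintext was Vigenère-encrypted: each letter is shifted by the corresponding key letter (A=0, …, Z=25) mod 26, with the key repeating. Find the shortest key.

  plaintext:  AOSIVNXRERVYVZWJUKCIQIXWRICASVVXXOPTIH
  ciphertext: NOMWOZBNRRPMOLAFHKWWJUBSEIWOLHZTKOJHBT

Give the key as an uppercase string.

NAUOTMEW

  i= 0: N-A = 13 → N
  i= 1: O-O =  0 → A
  i= 2: M-S = 20 → U
  i= 3: W-I = 14 → O
  i= 4: O-V = 19 → T
  i= 5: Z-N = 12 → M
  i= 6: B-X =  4 → E
  i= 7: N-R = 22 → W
  i= 8: R-E = 13 → N
  i= 9: R-R =  0 → A
  i=10: P-V = 20 → U
  i=11: M-Y = 14 → O
  i=12: O-V = 19 → T
  i=13: L-Z = 12 → M
  i=14: A-W =  4 → E
  i=15: F-J = 22 → W
  i=16: H-U = 13 → N
  i=17: K-K =  0 → A
  i=18: W-C = 20 → U
  i=19: W-I = 14 → O
  i=20: J-Q = 19 → T
  i=21: U-I = 12 → M
  i=22: B-X =  4 → E
  i=23: S-W = 22 → W
  i=24: E-R = 13 → N
  i=25: I-I =  0 → A
  i=26: W-C = 20 → U
  i=27: O-A = 14 → O
  i=28: L-S = 19 → T
  i=29: H-V = 12 → M
  i=30: Z-V =  4 → E
  i=31: T-X = 22 → W
  i=32: K-X = 13 → N
  i=33: O-O =  0 → A
  i=34: J-P = 20 → U
  i=35: H-T = 14 → O
  i=36: B-I = 19 → T
  i=37: T-H = 12 → M
  shifts repeat with period 8: NAUOTMEW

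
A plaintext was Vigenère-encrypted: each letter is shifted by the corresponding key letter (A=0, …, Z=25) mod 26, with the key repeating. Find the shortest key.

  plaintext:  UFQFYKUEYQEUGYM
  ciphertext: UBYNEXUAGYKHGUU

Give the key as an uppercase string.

AWIIGN

  i= 0: U-U =  0 → A
  i= 1: B-F = 22 → W
  i= 2: Y-Q =  8 → I
  i= 3: N-F =  8 → I
  i= 4: E-Y =  6 → G
  i= 5: X-K = 13 → N
  i= 6: U-U =  0 → A
  i= 7: A-E = 22 → W
  i= 8: G-Y =  8 → I
  i= 9: Y-Q =  8 → I
  i=10: K-E =  6 → G
  i=11: H-U = 13 → N
  i=12: G-G =  0 → A
  i=13: U-Y = 22 → W
  i=14: U-M =  8 → I
  shifts repeat with period 6: AWIIGN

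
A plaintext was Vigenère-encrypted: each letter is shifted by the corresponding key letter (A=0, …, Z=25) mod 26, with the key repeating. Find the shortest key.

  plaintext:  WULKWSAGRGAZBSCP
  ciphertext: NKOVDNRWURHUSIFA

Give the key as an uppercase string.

  i= 0: N-W = 17 → R
  i= 1: K-U = 16 → Q
  i= 2: O-L =  3 → D
  i= 3: V-K = 11 → L
  i= 4: D-W =  7 → H
  i= 5: N-S = 21 → V
  i= 6: R-A = 17 → R
  i= 7: W-G = 16 → Q
  i= 8: U-R =  3 → D
  i= 9: R-G = 11 → L
  i=10: H-A =  7 → H
  i=11: U-Z = 21 → V
  i=12: S-B = 17 → R
  i=13: I-S = 16 → Q
  i=14: F-C =  3 → D
  i=15: A-P = 11 → L
  shifts repeat with period 6: RQDLHV

RQDLHV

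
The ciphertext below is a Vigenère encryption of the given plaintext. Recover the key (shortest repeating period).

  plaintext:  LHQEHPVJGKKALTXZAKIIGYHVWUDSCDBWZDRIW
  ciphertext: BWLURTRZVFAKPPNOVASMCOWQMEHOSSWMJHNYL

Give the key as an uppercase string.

QPVQKEW

  i= 0: B-L = 16 → Q
  i= 1: W-H = 15 → P
  i= 2: L-Q = 21 → V
  i= 3: U-E = 16 → Q
  i= 4: R-H = 10 → K
  i= 5: T-P =  4 → E
  i= 6: R-V = 22 → W
  i= 7: Z-J = 16 → Q
  i= 8: V-G = 15 → P
  i= 9: F-K = 21 → V
  i=10: A-K = 16 → Q
  i=11: K-A = 10 → K
  i=12: P-L =  4 → E
  i=13: P-T = 22 → W
  i=14: N-X = 16 → Q
  i=15: O-Z = 15 → P
  i=16: V-A = 21 → V
  i=17: A-K = 16 → Q
  i=18: S-I = 10 → K
  i=19: M-I =  4 → E
  i=20: C-G = 22 → W
  i=21: O-Y = 16 → Q
  i=22: W-H = 15 → P
  i=23: Q-V = 21 → V
  i=24: M-W = 16 → Q
  i=25: E-U = 10 → K
  i=26: H-D =  4 → E
  i=27: O-S = 22 → W
  i=28: S-C = 16 → Q
  i=29: S-D = 15 → P
  i=30: W-B = 21 → V
  i=31: M-W = 16 → Q
  i=32: J-Z = 10 → K
  i=33: H-D =  4 → E
  i=34: N-R = 22 → W
  i=35: Y-I = 16 → Q
  i=36: L-W = 15 → P
  shifts repeat with period 7: QPVQKEW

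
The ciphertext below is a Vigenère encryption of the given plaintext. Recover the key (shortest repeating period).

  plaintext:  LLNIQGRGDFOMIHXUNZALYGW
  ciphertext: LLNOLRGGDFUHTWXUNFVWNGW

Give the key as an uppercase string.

  i= 0: L-L =  0 → A
  i= 1: L-L =  0 → A
  i= 2: N-N =  0 → A
  i= 3: O-I =  6 → G
  i= 4: L-Q = 21 → V
  i= 5: R-G = 11 → L
  i= 6: G-R = 15 → P
  i= 7: G-G =  0 → A
  i= 8: D-D =  0 → A
  i= 9: F-F =  0 → A
  i=10: U-O =  6 → G
  i=11: H-M = 21 → V
  i=12: T-I = 11 → L
  i=13: W-H = 15 → P
  i=14: X-X =  0 → A
  i=15: U-U =  0 → A
  i=16: N-N =  0 → A
  i=17: F-Z =  6 → G
  i=18: V-A = 21 → V
  i=19: W-L = 11 → L
  i=20: N-Y = 15 → P
  i=21: G-G =  0 → A
  i=22: W-W =  0 → A
  shifts repeat with period 7: AAAGVLP

AAAGVLP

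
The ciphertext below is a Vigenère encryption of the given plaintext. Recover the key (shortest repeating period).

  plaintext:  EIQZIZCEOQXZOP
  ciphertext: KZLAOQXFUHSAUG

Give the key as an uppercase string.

GRVB

  i= 0: K-E =  6 → G
  i= 1: Z-I = 17 → R
  i= 2: L-Q = 21 → V
  i= 3: A-Z =  1 → B
  i= 4: O-I =  6 → G
  i= 5: Q-Z = 17 → R
  i= 6: X-C = 21 → V
  i= 7: F-E =  1 → B
  i= 8: U-O =  6 → G
  i= 9: H-Q = 17 → R
  i=10: S-X = 21 → V
  i=11: A-Z =  1 → B
  i=12: U-O =  6 → G
  i=13: G-P = 17 → R
  shifts repeat with period 4: GRVB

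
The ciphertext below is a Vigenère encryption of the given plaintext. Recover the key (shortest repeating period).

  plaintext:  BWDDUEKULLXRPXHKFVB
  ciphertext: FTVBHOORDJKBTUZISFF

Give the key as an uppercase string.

EXSYNK

  i= 0: F-B =  4 → E
  i= 1: T-W = 23 → X
  i= 2: V-D = 18 → S
  i= 3: B-D = 24 → Y
  i= 4: H-U = 13 → N
  i= 5: O-E = 10 → K
  i= 6: O-K =  4 → E
  i= 7: R-U = 23 → X
  i= 8: D-L = 18 → S
  i= 9: J-L = 24 → Y
  i=10: K-X = 13 → N
  i=11: B-R = 10 → K
  i=12: T-P =  4 → E
  i=13: U-X = 23 → X
  i=14: Z-H = 18 → S
  i=15: I-K = 24 → Y
  i=16: S-F = 13 → N
  i=17: F-V = 10 → K
  i=18: F-B =  4 → E
  shifts repeat with period 6: EXSYNK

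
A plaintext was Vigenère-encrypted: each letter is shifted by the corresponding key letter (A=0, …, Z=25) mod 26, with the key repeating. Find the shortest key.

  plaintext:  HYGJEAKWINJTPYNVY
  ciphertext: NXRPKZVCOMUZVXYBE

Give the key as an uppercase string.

GZLG

  i= 0: N-H =  6 → G
  i= 1: X-Y = 25 → Z
  i= 2: R-G = 11 → L
  i= 3: P-J =  6 → G
  i= 4: K-E =  6 → G
  i= 5: Z-A = 25 → Z
  i= 6: V-K = 11 → L
  i= 7: C-W =  6 → G
  i= 8: O-I =  6 → G
  i= 9: M-N = 25 → Z
  i=10: U-J = 11 → L
  i=11: Z-T =  6 → G
  i=12: V-P =  6 → G
  i=13: X-Y = 25 → Z
  i=14: Y-N = 11 → L
  i=15: B-V =  6 → G
  i=16: E-Y =  6 → G
  shifts repeat with period 4: GZLG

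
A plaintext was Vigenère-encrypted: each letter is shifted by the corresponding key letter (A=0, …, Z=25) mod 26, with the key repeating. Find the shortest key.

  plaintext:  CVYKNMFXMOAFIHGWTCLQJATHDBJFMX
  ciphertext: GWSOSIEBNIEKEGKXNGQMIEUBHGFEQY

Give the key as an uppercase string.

EBUEFWZ

  i= 0: G-C =  4 → E
  i= 1: W-V =  1 → B
  i= 2: S-Y = 20 → U
  i= 3: O-K =  4 → E
  i= 4: S-N =  5 → F
  i= 5: I-M = 22 → W
  i= 6: E-F = 25 → Z
  i= 7: B-X =  4 → E
  i= 8: N-M =  1 → B
  i= 9: I-O = 20 → U
  i=10: E-A =  4 → E
  i=11: K-F =  5 → F
  i=12: E-I = 22 → W
  i=13: G-H = 25 → Z
  i=14: K-G =  4 → E
  i=15: X-W =  1 → B
  i=16: N-T = 20 → U
  i=17: G-C =  4 → E
  i=18: Q-L =  5 → F
  i=19: M-Q = 22 → W
  i=20: I-J = 25 → Z
  i=21: E-A =  4 → E
  i=22: U-T =  1 → B
  i=23: B-H = 20 → U
  i=24: H-D =  4 → E
  i=25: G-B =  5 → F
  i=26: F-J = 22 → W
  i=27: E-F = 25 → Z
  i=28: Q-M =  4 → E
  i=29: Y-X =  1 → B
  shifts repeat with period 7: EBUEFWZ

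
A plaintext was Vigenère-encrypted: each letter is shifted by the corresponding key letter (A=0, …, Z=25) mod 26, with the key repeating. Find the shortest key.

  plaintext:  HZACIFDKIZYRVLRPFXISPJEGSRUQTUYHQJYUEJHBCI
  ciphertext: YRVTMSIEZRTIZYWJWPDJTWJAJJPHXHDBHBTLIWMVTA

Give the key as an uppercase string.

  i= 0: Y-H = 17 → R
  i= 1: R-Z = 18 → S
  i= 2: V-A = 21 → V
  i= 3: T-C = 17 → R
  i= 4: M-I =  4 → E
  i= 5: S-F = 13 → N
  i= 6: I-D =  5 → F
  i= 7: E-K = 20 → U
  i= 8: Z-I = 17 → R
  i= 9: R-Z = 18 → S
  i=10: T-Y = 21 → V
  i=11: I-R = 17 → R
  i=12: Z-V =  4 → E
  i=13: Y-L = 13 → N
  i=14: W-R =  5 → F
  i=15: J-P = 20 → U
  i=16: W-F = 17 → R
  i=17: P-X = 18 → S
  i=18: D-I = 21 → V
  i=19: J-S = 17 → R
  i=20: T-P =  4 → E
  i=21: W-J = 13 → N
  i=22: J-E =  5 → F
  i=23: A-G = 20 → U
  i=24: J-S = 17 → R
  i=25: J-R = 18 → S
  i=26: P-U = 21 → V
  i=27: H-Q = 17 → R
  i=28: X-T =  4 → E
  i=29: H-U = 13 → N
  i=30: D-Y =  5 → F
  i=31: B-H = 20 → U
  i=32: H-Q = 17 → R
  i=33: B-J = 18 → S
  i=34: T-Y = 21 → V
  i=35: L-U = 17 → R
  i=36: I-E =  4 → E
  i=37: W-J = 13 → N
  i=38: M-H =  5 → F
  i=39: V-B = 20 → U
  i=40: T-C = 17 → R
  i=41: A-I = 18 → S
  shifts repeat with period 8: RSVRENFU

RSVRENFU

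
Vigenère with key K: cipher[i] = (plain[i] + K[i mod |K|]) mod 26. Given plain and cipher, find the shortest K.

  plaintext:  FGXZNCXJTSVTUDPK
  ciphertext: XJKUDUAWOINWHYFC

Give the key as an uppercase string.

SDNVQ

  i= 0: X-F = 18 → S
  i= 1: J-G =  3 → D
  i= 2: K-X = 13 → N
  i= 3: U-Z = 21 → V
  i= 4: D-N = 16 → Q
  i= 5: U-C = 18 → S
  i= 6: A-X =  3 → D
  i= 7: W-J = 13 → N
  i= 8: O-T = 21 → V
  i= 9: I-S = 16 → Q
  i=10: N-V = 18 → S
  i=11: W-T =  3 → D
  i=12: H-U = 13 → N
  i=13: Y-D = 21 → V
  i=14: F-P = 16 → Q
  i=15: C-K = 18 → S
  shifts repeat with period 5: SDNVQ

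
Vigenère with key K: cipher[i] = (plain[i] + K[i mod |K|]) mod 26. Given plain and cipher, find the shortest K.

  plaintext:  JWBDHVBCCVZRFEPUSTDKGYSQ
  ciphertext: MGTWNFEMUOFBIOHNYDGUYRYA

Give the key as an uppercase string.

DKSTGK

  i= 0: M-J =  3 → D
  i= 1: G-W = 10 → K
  i= 2: T-B = 18 → S
  i= 3: W-D = 19 → T
  i= 4: N-H =  6 → G
  i= 5: F-V = 10 → K
  i= 6: E-B =  3 → D
  i= 7: M-C = 10 → K
  i= 8: U-C = 18 → S
  i= 9: O-V = 19 → T
  i=10: F-Z =  6 → G
  i=11: B-R = 10 → K
  i=12: I-F =  3 → D
  i=13: O-E = 10 → K
  i=14: H-P = 18 → S
  i=15: N-U = 19 → T
  i=16: Y-S =  6 → G
  i=17: D-T = 10 → K
  i=18: G-D =  3 → D
  i=19: U-K = 10 → K
  i=20: Y-G = 18 → S
  i=21: R-Y = 19 → T
  i=22: Y-S =  6 → G
  i=23: A-Q = 10 → K
  shifts repeat with period 6: DKSTGK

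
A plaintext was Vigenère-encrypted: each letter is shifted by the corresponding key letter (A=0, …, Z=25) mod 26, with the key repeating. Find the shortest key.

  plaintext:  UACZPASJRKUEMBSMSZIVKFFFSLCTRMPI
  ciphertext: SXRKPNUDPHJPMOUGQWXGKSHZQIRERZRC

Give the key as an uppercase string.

  i= 0: S-U = 24 → Y
  i= 1: X-A = 23 → X
  i= 2: R-C = 15 → P
  i= 3: K-Z = 11 → L
  i= 4: P-P =  0 → A
  i= 5: N-A = 13 → N
  i= 6: U-S =  2 → C
  i= 7: D-J = 20 → U
  i= 8: P-R = 24 → Y
  i= 9: H-K = 23 → X
  i=10: J-U = 15 → P
  i=11: P-E = 11 → L
  i=12: M-M =  0 → A
  i=13: O-B = 13 → N
  i=14: U-S =  2 → C
  i=15: G-M = 20 → U
  i=16: Q-S = 24 → Y
  i=17: W-Z = 23 → X
  i=18: X-I = 15 → P
  i=19: G-V = 11 → L
  i=20: K-K =  0 → A
  i=21: S-F = 13 → N
  i=22: H-F =  2 → C
  i=23: Z-F = 20 → U
  i=24: Q-S = 24 → Y
  i=25: I-L = 23 → X
  i=26: R-C = 15 → P
  i=27: E-T = 11 → L
  i=28: R-R =  0 → A
  i=29: Z-M = 13 → N
  i=30: R-P =  2 → C
  i=31: C-I = 20 → U
  shifts repeat with period 8: YXPLANCU

YXPLANCU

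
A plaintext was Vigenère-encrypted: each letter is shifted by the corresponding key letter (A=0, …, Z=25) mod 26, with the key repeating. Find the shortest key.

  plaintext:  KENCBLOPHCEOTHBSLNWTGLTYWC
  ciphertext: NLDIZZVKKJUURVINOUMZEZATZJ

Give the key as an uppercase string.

DHQGYOHV

  i= 0: N-K =  3 → D
  i= 1: L-E =  7 → H
  i= 2: D-N = 16 → Q
  i= 3: I-C =  6 → G
  i= 4: Z-B = 24 → Y
  i= 5: Z-L = 14 → O
  i= 6: V-O =  7 → H
  i= 7: K-P = 21 → V
  i= 8: K-H =  3 → D
  i= 9: J-C =  7 → H
  i=10: U-E = 16 → Q
  i=11: U-O =  6 → G
  i=12: R-T = 24 → Y
  i=13: V-H = 14 → O
  i=14: I-B =  7 → H
  i=15: N-S = 21 → V
  i=16: O-L =  3 → D
  i=17: U-N =  7 → H
  i=18: M-W = 16 → Q
  i=19: Z-T =  6 → G
  i=20: E-G = 24 → Y
  i=21: Z-L = 14 → O
  i=22: A-T =  7 → H
  i=23: T-Y = 21 → V
  i=24: Z-W =  3 → D
  i=25: J-C =  7 → H
  shifts repeat with period 8: DHQGYOHV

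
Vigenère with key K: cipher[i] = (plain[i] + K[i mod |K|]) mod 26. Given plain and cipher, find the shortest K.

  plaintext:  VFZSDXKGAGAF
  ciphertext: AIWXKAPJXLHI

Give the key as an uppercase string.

  i= 0: A-V =  5 → F
  i= 1: I-F =  3 → D
  i= 2: W-Z = 23 → X
  i= 3: X-S =  5 → F
  i= 4: K-D =  7 → H
  i= 5: A-X =  3 → D
  i= 6: P-K =  5 → F
  i= 7: J-G =  3 → D
  i= 8: X-A = 23 → X
  i= 9: L-G =  5 → F
  i=10: H-A =  7 → H
  i=11: I-F =  3 → D
  shifts repeat with period 6: FDXFHD

FDXFHD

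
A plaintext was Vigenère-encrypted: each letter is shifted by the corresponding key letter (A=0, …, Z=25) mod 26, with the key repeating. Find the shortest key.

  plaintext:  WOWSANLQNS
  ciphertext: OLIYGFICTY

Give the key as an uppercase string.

SXMGG

  i= 0: O-W = 18 → S
  i= 1: L-O = 23 → X
  i= 2: I-W = 12 → M
  i= 3: Y-S =  6 → G
  i= 4: G-A =  6 → G
  i= 5: F-N = 18 → S
  i= 6: I-L = 23 → X
  i= 7: C-Q = 12 → M
  i= 8: T-N =  6 → G
  i= 9: Y-S =  6 → G
  shifts repeat with period 5: SXMGG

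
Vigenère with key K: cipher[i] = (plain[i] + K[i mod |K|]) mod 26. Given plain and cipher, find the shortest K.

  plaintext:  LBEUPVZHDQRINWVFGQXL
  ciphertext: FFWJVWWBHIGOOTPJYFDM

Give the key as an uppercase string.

UESPGBX

  i= 0: F-L = 20 → U
  i= 1: F-B =  4 → E
  i= 2: W-E = 18 → S
  i= 3: J-U = 15 → P
  i= 4: V-P =  6 → G
  i= 5: W-V =  1 → B
  i= 6: W-Z = 23 → X
  i= 7: B-H = 20 → U
  i= 8: H-D =  4 → E
  i= 9: I-Q = 18 → S
  i=10: G-R = 15 → P
  i=11: O-I =  6 → G
  i=12: O-N =  1 → B
  i=13: T-W = 23 → X
  i=14: P-V = 20 → U
  i=15: J-F =  4 → E
  i=16: Y-G = 18 → S
  i=17: F-Q = 15 → P
  i=18: D-X =  6 → G
  i=19: M-L =  1 → B
  shifts repeat with period 7: UESPGBX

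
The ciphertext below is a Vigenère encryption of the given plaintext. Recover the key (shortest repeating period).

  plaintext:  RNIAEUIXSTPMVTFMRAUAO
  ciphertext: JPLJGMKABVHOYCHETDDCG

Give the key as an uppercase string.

SCDJC

  i= 0: J-R = 18 → S
  i= 1: P-N =  2 → C
  i= 2: L-I =  3 → D
  i= 3: J-A =  9 → J
  i= 4: G-E =  2 → C
  i= 5: M-U = 18 → S
  i= 6: K-I =  2 → C
  i= 7: A-X =  3 → D
  i= 8: B-S =  9 → J
  i= 9: V-T =  2 → C
  i=10: H-P = 18 → S
  i=11: O-M =  2 → C
  i=12: Y-V =  3 → D
  i=13: C-T =  9 → J
  i=14: H-F =  2 → C
  i=15: E-M = 18 → S
  i=16: T-R =  2 → C
  i=17: D-A =  3 → D
  i=18: D-U =  9 → J
  i=19: C-A =  2 → C
  i=20: G-O = 18 → S
  shifts repeat with period 5: SCDJC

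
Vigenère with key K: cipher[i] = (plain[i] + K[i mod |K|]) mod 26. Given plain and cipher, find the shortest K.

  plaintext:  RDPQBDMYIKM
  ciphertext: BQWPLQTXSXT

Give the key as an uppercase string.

  i= 0: B-R = 10 → K
  i= 1: Q-D = 13 → N
  i= 2: W-P =  7 → H
  i= 3: P-Q = 25 → Z
  i= 4: L-B = 10 → K
  i= 5: Q-D = 13 → N
  i= 6: T-M =  7 → H
  i= 7: X-Y = 25 → Z
  i= 8: S-I = 10 → K
  i= 9: X-K = 13 → N
  i=10: T-M =  7 → H
  shifts repeat with period 4: KNHZ

KNHZ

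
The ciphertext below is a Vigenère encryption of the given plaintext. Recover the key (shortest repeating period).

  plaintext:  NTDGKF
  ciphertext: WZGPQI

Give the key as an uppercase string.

  i= 0: W-N =  9 → J
  i= 1: Z-T =  6 → G
  i= 2: G-D =  3 → D
  i= 3: P-G =  9 → J
  i= 4: Q-K =  6 → G
  i= 5: I-F =  3 → D
  shifts repeat with period 3: JGD

JGD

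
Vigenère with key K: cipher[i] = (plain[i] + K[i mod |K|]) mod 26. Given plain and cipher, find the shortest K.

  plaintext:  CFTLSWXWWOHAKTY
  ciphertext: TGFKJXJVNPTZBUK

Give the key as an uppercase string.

  i= 0: T-C = 17 → R
  i= 1: G-F =  1 → B
  i= 2: F-T = 12 → M
  i= 3: K-L = 25 → Z
  i= 4: J-S = 17 → R
  i= 5: X-W =  1 → B
  i= 6: J-X = 12 → M
  i= 7: V-W = 25 → Z
  i= 8: N-W = 17 → R
  i= 9: P-O =  1 → B
  i=10: T-H = 12 → M
  i=11: Z-A = 25 → Z
  i=12: B-K = 17 → R
  i=13: U-T =  1 → B
  i=14: K-Y = 12 → M
  shifts repeat with period 4: RBMZ

RBMZ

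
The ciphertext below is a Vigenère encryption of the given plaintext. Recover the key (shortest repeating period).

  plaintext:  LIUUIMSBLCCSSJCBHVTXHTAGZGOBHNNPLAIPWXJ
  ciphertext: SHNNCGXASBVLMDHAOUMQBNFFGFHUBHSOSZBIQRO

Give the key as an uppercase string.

  i= 0: S-L =  7 → H
  i= 1: H-I = 25 → Z
  i= 2: N-U = 19 → T
  i= 3: N-U = 19 → T
  i= 4: C-I = 20 → U
  i= 5: G-M = 20 → U
  i= 6: X-S =  5 → F
  i= 7: A-B = 25 → Z
  i= 8: S-L =  7 → H
  i= 9: B-C = 25 → Z
  i=10: V-C = 19 → T
  i=11: L-S = 19 → T
  i=12: M-S = 20 → U
  i=13: D-J = 20 → U
  i=14: H-C =  5 → F
  i=15: A-B = 25 → Z
  i=16: O-H =  7 → H
  i=17: U-V = 25 → Z
  i=18: M-T = 19 → T
  i=19: Q-X = 19 → T
  i=20: B-H = 20 → U
  i=21: N-T = 20 → U
  i=22: F-A =  5 → F
  i=23: F-G = 25 → Z
  i=24: G-Z =  7 → H
  i=25: F-G = 25 → Z
  i=26: H-O = 19 → T
  i=27: U-B = 19 → T
  i=28: B-H = 20 → U
  i=29: H-N = 20 → U
  i=30: S-N =  5 → F
  i=31: O-P = 25 → Z
  i=32: S-L =  7 → H
  i=33: Z-A = 25 → Z
  i=34: B-I = 19 → T
  i=35: I-P = 19 → T
  i=36: Q-W = 20 → U
  i=37: R-X = 20 → U
  i=38: O-J =  5 → F
  shifts repeat with period 8: HZTTUUFZ

HZTTUUFZ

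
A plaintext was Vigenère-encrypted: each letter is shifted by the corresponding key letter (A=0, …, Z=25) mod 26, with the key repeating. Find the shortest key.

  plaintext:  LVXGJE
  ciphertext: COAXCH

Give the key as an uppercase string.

  i= 0: C-L = 17 → R
  i= 1: O-V = 19 → T
  i= 2: A-X =  3 → D
  i= 3: X-G = 17 → R
  i= 4: C-J = 19 → T
  i= 5: H-E =  3 → D
  shifts repeat with period 3: RTD

RTD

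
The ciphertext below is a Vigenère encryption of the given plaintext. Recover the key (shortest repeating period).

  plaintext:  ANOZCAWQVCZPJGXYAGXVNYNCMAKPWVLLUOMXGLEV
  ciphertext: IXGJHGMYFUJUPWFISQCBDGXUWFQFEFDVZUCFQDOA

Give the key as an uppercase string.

  i= 0: I-A =  8 → I
  i= 1: X-N = 10 → K
  i= 2: G-O = 18 → S
  i= 3: J-Z = 10 → K
  i= 4: H-C =  5 → F
  i= 5: G-A =  6 → G
  i= 6: M-W = 16 → Q
  i= 7: Y-Q =  8 → I
  i= 8: F-V = 10 → K
  i= 9: U-C = 18 → S
  i=10: J-Z = 10 → K
  i=11: U-P =  5 → F
  i=12: P-J =  6 → G
  i=13: W-G = 16 → Q
  i=14: F-X =  8 → I
  i=15: I-Y = 10 → K
  i=16: S-A = 18 → S
  i=17: Q-G = 10 → K
  i=18: C-X =  5 → F
  i=19: B-V =  6 → G
  i=20: D-N = 16 → Q
  i=21: G-Y =  8 → I
  i=22: X-N = 10 → K
  i=23: U-C = 18 → S
  i=24: W-M = 10 → K
  i=25: F-A =  5 → F
  i=26: Q-K =  6 → G
  i=27: F-P = 16 → Q
  i=28: E-W =  8 → I
  i=29: F-V = 10 → K
  i=30: D-L = 18 → S
  i=31: V-L = 10 → K
  i=32: Z-U =  5 → F
  i=33: U-O =  6 → G
  i=34: C-M = 16 → Q
  i=35: F-X =  8 → I
  i=36: Q-G = 10 → K
  i=37: D-L = 18 → S
  i=38: O-E = 10 → K
  i=39: A-V =  5 → F
  shifts repeat with period 7: IKSKFGQ

IKSKFGQ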